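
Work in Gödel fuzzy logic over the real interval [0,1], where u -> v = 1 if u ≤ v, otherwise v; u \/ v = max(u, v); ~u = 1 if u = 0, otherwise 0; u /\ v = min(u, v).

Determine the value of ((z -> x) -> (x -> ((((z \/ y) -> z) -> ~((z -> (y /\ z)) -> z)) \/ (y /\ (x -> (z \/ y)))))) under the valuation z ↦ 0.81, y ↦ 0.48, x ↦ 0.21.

1.00

(z -> x): 0.81 > 0.21, so result = 0.21
(z \/ y) = max(0.81, 0.48) = 0.81
((z \/ y) -> z): 0.81 ≤ 0.81, so result = 1
(y /\ z) = min(0.48, 0.81) = 0.48
(z -> (y /\ z)): 0.81 > 0.48, so result = 0.48
((z -> (y /\ z)) -> z): 0.48 ≤ 0.81, so result = 1
~((z -> (y /\ z)) -> z): Gödel ¬ of 1 = 0 (operand ≠ 0)
(((z \/ y) -> z) -> ~((z -> (y /\ z)) -> z)): 1 > 0, so result = 0
(z \/ y) = max(0.81, 0.48) = 0.81
(x -> (z \/ y)): 0.21 ≤ 0.81, so result = 1
(y /\ (x -> (z \/ y))) = min(0.48, 1) = 0.48
((((z \/ y) -> z) -> ~((z -> (y /\ z)) -> z)) \/ (y /\ (x -> (z \/ y)))) = max(0, 0.48) = 0.48
(x -> ((((z \/ y) -> z) -> ~((z -> (y /\ z)) -> z)) \/ (y /\ (x -> (z \/ y))))): 0.21 ≤ 0.48, so result = 1
((z -> x) -> (x -> ((((z \/ y) -> z) -> ~((z -> (y /\ z)) -> z)) \/ (y /\ (x -> (z \/ y)))))): 0.21 ≤ 1, so result = 1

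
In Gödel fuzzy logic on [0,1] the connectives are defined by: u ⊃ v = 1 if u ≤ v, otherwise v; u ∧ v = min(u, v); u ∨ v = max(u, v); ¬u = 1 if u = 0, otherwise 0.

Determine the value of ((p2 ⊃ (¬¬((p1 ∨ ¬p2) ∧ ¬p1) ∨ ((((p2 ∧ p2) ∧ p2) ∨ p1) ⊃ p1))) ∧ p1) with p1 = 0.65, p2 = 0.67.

0.65

¬p2: Gödel ¬ of 0.67 = 0 (operand ≠ 0)
(p1 ∨ ¬p2) = max(0.65, 0) = 0.65
¬p1: Gödel ¬ of 0.65 = 0 (operand ≠ 0)
((p1 ∨ ¬p2) ∧ ¬p1) = min(0.65, 0) = 0
¬((p1 ∨ ¬p2) ∧ ¬p1): Gödel ¬ of 0 = 1 (operand is 0)
¬¬((p1 ∨ ¬p2) ∧ ¬p1): Gödel ¬ of 1 = 0 (operand ≠ 0)
(p2 ∧ p2) = min(0.67, 0.67) = 0.67
((p2 ∧ p2) ∧ p2) = min(0.67, 0.67) = 0.67
(((p2 ∧ p2) ∧ p2) ∨ p1) = max(0.67, 0.65) = 0.67
((((p2 ∧ p2) ∧ p2) ∨ p1) ⊃ p1): 0.67 > 0.65, so result = 0.65
(¬¬((p1 ∨ ¬p2) ∧ ¬p1) ∨ ((((p2 ∧ p2) ∧ p2) ∨ p1) ⊃ p1)) = max(0, 0.65) = 0.65
(p2 ⊃ (¬¬((p1 ∨ ¬p2) ∧ ¬p1) ∨ ((((p2 ∧ p2) ∧ p2) ∨ p1) ⊃ p1))): 0.67 > 0.65, so result = 0.65
((p2 ⊃ (¬¬((p1 ∨ ¬p2) ∧ ¬p1) ∨ ((((p2 ∧ p2) ∧ p2) ∨ p1) ⊃ p1))) ∧ p1) = min(0.65, 0.65) = 0.65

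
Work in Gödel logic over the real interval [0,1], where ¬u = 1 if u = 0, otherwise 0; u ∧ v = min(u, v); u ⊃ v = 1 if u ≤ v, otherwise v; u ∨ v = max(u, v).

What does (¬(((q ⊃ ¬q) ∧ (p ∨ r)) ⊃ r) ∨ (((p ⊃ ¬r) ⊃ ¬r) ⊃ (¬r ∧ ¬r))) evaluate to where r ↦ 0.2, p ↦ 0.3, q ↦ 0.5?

0.00

¬q: Gödel ¬ of 0.5 = 0 (operand ≠ 0)
(q ⊃ ¬q): 0.5 > 0, so result = 0
(p ∨ r) = max(0.3, 0.2) = 0.3
((q ⊃ ¬q) ∧ (p ∨ r)) = min(0, 0.3) = 0
(((q ⊃ ¬q) ∧ (p ∨ r)) ⊃ r): 0 ≤ 0.2, so result = 1
¬(((q ⊃ ¬q) ∧ (p ∨ r)) ⊃ r): Gödel ¬ of 1 = 0 (operand ≠ 0)
¬r: Gödel ¬ of 0.2 = 0 (operand ≠ 0)
(p ⊃ ¬r): 0.3 > 0, so result = 0
¬r: Gödel ¬ of 0.2 = 0 (operand ≠ 0)
((p ⊃ ¬r) ⊃ ¬r): 0 ≤ 0, so result = 1
¬r: Gödel ¬ of 0.2 = 0 (operand ≠ 0)
¬r: Gödel ¬ of 0.2 = 0 (operand ≠ 0)
(¬r ∧ ¬r) = min(0, 0) = 0
(((p ⊃ ¬r) ⊃ ¬r) ⊃ (¬r ∧ ¬r)): 1 > 0, so result = 0
(¬(((q ⊃ ¬q) ∧ (p ∨ r)) ⊃ r) ∨ (((p ⊃ ¬r) ⊃ ¬r) ⊃ (¬r ∧ ¬r))) = max(0, 0) = 0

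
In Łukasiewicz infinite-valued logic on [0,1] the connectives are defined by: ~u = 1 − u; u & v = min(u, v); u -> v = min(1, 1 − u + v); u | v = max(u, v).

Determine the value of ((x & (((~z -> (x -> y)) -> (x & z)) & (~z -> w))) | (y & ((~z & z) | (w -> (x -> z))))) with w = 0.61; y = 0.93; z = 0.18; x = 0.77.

0.80

~z: Łukasiewicz ¬ gives 1 − 0.18 = 0.82
(x -> y): min(1, 1 − 0.77 + 0.93) = 1
(~z -> (x -> y)): min(1, 1 − 0.82 + 1) = 1
(x & z) = min(0.77, 0.18) = 0.18
((~z -> (x -> y)) -> (x & z)): min(1, 1 − 1 + 0.18) = 0.18
~z: Łukasiewicz ¬ gives 1 − 0.18 = 0.82
(~z -> w): min(1, 1 − 0.82 + 0.61) = 0.79
(((~z -> (x -> y)) -> (x & z)) & (~z -> w)) = min(0.18, 0.79) = 0.18
(x & (((~z -> (x -> y)) -> (x & z)) & (~z -> w))) = min(0.77, 0.18) = 0.18
~z: Łukasiewicz ¬ gives 1 − 0.18 = 0.82
(~z & z) = min(0.82, 0.18) = 0.18
(x -> z): min(1, 1 − 0.77 + 0.18) = 0.41
(w -> (x -> z)): min(1, 1 − 0.61 + 0.41) = 0.8
((~z & z) | (w -> (x -> z))) = max(0.18, 0.8) = 0.8
(y & ((~z & z) | (w -> (x -> z)))) = min(0.93, 0.8) = 0.8
((x & (((~z -> (x -> y)) -> (x & z)) & (~z -> w))) | (y & ((~z & z) | (w -> (x -> z))))) = max(0.18, 0.8) = 0.8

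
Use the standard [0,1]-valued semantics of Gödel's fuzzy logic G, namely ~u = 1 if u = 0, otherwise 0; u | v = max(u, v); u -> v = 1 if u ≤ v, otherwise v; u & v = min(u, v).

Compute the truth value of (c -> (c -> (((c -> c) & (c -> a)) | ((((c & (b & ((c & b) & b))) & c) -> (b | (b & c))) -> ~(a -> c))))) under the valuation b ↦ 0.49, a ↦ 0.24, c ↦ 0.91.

(c -> c): 0.91 ≤ 0.91, so result = 1
(c -> a): 0.91 > 0.24, so result = 0.24
((c -> c) & (c -> a)) = min(1, 0.24) = 0.24
(c & b) = min(0.91, 0.49) = 0.49
((c & b) & b) = min(0.49, 0.49) = 0.49
(b & ((c & b) & b)) = min(0.49, 0.49) = 0.49
(c & (b & ((c & b) & b))) = min(0.91, 0.49) = 0.49
((c & (b & ((c & b) & b))) & c) = min(0.49, 0.91) = 0.49
(b & c) = min(0.49, 0.91) = 0.49
(b | (b & c)) = max(0.49, 0.49) = 0.49
(((c & (b & ((c & b) & b))) & c) -> (b | (b & c))): 0.49 ≤ 0.49, so result = 1
(a -> c): 0.24 ≤ 0.91, so result = 1
~(a -> c): Gödel ¬ of 1 = 0 (operand ≠ 0)
((((c & (b & ((c & b) & b))) & c) -> (b | (b & c))) -> ~(a -> c)): 1 > 0, so result = 0
(((c -> c) & (c -> a)) | ((((c & (b & ((c & b) & b))) & c) -> (b | (b & c))) -> ~(a -> c))) = max(0.24, 0) = 0.24
(c -> (((c -> c) & (c -> a)) | ((((c & (b & ((c & b) & b))) & c) -> (b | (b & c))) -> ~(a -> c)))): 0.91 > 0.24, so result = 0.24
(c -> (c -> (((c -> c) & (c -> a)) | ((((c & (b & ((c & b) & b))) & c) -> (b | (b & c))) -> ~(a -> c))))): 0.91 > 0.24, so result = 0.24

0.24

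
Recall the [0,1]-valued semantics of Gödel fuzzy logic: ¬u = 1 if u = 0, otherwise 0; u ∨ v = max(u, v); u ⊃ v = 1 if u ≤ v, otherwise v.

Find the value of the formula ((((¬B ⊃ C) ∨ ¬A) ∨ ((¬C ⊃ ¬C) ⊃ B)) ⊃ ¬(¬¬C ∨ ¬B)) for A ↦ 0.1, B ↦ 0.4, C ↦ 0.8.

¬B: Gödel ¬ of 0.4 = 0 (operand ≠ 0)
(¬B ⊃ C): 0 ≤ 0.8, so result = 1
¬A: Gödel ¬ of 0.1 = 0 (operand ≠ 0)
((¬B ⊃ C) ∨ ¬A) = max(1, 0) = 1
¬C: Gödel ¬ of 0.8 = 0 (operand ≠ 0)
¬C: Gödel ¬ of 0.8 = 0 (operand ≠ 0)
(¬C ⊃ ¬C): 0 ≤ 0, so result = 1
((¬C ⊃ ¬C) ⊃ B): 1 > 0.4, so result = 0.4
(((¬B ⊃ C) ∨ ¬A) ∨ ((¬C ⊃ ¬C) ⊃ B)) = max(1, 0.4) = 1
¬C: Gödel ¬ of 0.8 = 0 (operand ≠ 0)
¬¬C: Gödel ¬ of 0 = 1 (operand is 0)
¬B: Gödel ¬ of 0.4 = 0 (operand ≠ 0)
(¬¬C ∨ ¬B) = max(1, 0) = 1
¬(¬¬C ∨ ¬B): Gödel ¬ of 1 = 0 (operand ≠ 0)
((((¬B ⊃ C) ∨ ¬A) ∨ ((¬C ⊃ ¬C) ⊃ B)) ⊃ ¬(¬¬C ∨ ¬B)): 1 > 0, so result = 0

0.00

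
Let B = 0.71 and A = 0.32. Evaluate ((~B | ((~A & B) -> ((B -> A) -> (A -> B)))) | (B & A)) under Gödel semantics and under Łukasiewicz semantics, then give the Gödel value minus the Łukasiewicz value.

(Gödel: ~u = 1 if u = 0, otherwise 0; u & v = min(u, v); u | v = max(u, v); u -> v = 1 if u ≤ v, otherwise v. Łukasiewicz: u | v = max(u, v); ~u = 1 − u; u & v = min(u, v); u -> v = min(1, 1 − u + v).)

Gödel evaluation:
  ~B: Gödel ¬ of 0.71 = 0 (operand ≠ 0)
  ~A: Gödel ¬ of 0.32 = 0 (operand ≠ 0)
  (~A & B) = min(0, 0.71) = 0
  (B -> A): 0.71 > 0.32, so result = 0.32
  (A -> B): 0.32 ≤ 0.71, so result = 1
  ((B -> A) -> (A -> B)): 0.32 ≤ 1, so result = 1
  ((~A & B) -> ((B -> A) -> (A -> B))): 0 ≤ 1, so result = 1
  (~B | ((~A & B) -> ((B -> A) -> (A -> B)))) = max(0, 1) = 1
  (B & A) = min(0.71, 0.32) = 0.32
  ((~B | ((~A & B) -> ((B -> A) -> (A -> B)))) | (B & A)) = max(1, 0.32) = 1
  Gödel value = 1
Łukasiewicz evaluation:
  ~B: Łukasiewicz ¬ gives 1 − 0.71 = 0.29
  ~A: Łukasiewicz ¬ gives 1 − 0.32 = 0.68
  (~A & B) = min(0.68, 0.71) = 0.68
  (B -> A): min(1, 1 − 0.71 + 0.32) = 0.61
  (A -> B): min(1, 1 − 0.32 + 0.71) = 1
  ((B -> A) -> (A -> B)): min(1, 1 − 0.61 + 1) = 1
  ((~A & B) -> ((B -> A) -> (A -> B))): min(1, 1 − 0.68 + 1) = 1
  (~B | ((~A & B) -> ((B -> A) -> (A -> B)))) = max(0.29, 1) = 1
  (B & A) = min(0.71, 0.32) = 0.32
  ((~B | ((~A & B) -> ((B -> A) -> (A -> B)))) | (B & A)) = max(1, 0.32) = 1
  Łukasiewicz value = 1
Difference: 1 − 1 = 0.00

0.00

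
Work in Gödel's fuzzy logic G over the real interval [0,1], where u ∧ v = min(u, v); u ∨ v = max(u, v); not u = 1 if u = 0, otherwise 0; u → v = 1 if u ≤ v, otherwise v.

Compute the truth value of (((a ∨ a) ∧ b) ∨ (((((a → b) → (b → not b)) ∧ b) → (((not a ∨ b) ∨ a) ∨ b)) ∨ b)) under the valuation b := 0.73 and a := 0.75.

(a ∨ a) = max(0.75, 0.75) = 0.75
((a ∨ a) ∧ b) = min(0.75, 0.73) = 0.73
(a → b): 0.75 > 0.73, so result = 0.73
not b: Gödel ¬ of 0.73 = 0 (operand ≠ 0)
(b → not b): 0.73 > 0, so result = 0
((a → b) → (b → not b)): 0.73 > 0, so result = 0
(((a → b) → (b → not b)) ∧ b) = min(0, 0.73) = 0
not a: Gödel ¬ of 0.75 = 0 (operand ≠ 0)
(not a ∨ b) = max(0, 0.73) = 0.73
((not a ∨ b) ∨ a) = max(0.73, 0.75) = 0.75
(((not a ∨ b) ∨ a) ∨ b) = max(0.75, 0.73) = 0.75
((((a → b) → (b → not b)) ∧ b) → (((not a ∨ b) ∨ a) ∨ b)): 0 ≤ 0.75, so result = 1
(((((a → b) → (b → not b)) ∧ b) → (((not a ∨ b) ∨ a) ∨ b)) ∨ b) = max(1, 0.73) = 1
(((a ∨ a) ∧ b) ∨ (((((a → b) → (b → not b)) ∧ b) → (((not a ∨ b) ∨ a) ∨ b)) ∨ b)) = max(0.73, 1) = 1

1.00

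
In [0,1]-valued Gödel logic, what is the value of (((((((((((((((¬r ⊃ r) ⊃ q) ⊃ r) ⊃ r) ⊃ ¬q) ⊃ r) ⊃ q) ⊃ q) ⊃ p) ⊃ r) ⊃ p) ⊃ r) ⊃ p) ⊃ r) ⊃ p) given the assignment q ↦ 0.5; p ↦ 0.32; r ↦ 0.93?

0.32

¬r: Gödel ¬ of 0.93 = 0 (operand ≠ 0)
(¬r ⊃ r): 0 ≤ 0.93, so result = 1
((¬r ⊃ r) ⊃ q): 1 > 0.5, so result = 0.5
(((¬r ⊃ r) ⊃ q) ⊃ r): 0.5 ≤ 0.93, so result = 1
((((¬r ⊃ r) ⊃ q) ⊃ r) ⊃ r): 1 > 0.93, so result = 0.93
¬q: Gödel ¬ of 0.5 = 0 (operand ≠ 0)
(((((¬r ⊃ r) ⊃ q) ⊃ r) ⊃ r) ⊃ ¬q): 0.93 > 0, so result = 0
((((((¬r ⊃ r) ⊃ q) ⊃ r) ⊃ r) ⊃ ¬q) ⊃ r): 0 ≤ 0.93, so result = 1
(((((((¬r ⊃ r) ⊃ q) ⊃ r) ⊃ r) ⊃ ¬q) ⊃ r) ⊃ q): 1 > 0.5, so result = 0.5
((((((((¬r ⊃ r) ⊃ q) ⊃ r) ⊃ r) ⊃ ¬q) ⊃ r) ⊃ q) ⊃ q): 0.5 ≤ 0.5, so result = 1
(((((((((¬r ⊃ r) ⊃ q) ⊃ r) ⊃ r) ⊃ ¬q) ⊃ r) ⊃ q) ⊃ q) ⊃ p): 1 > 0.32, so result = 0.32
((((((((((¬r ⊃ r) ⊃ q) ⊃ r) ⊃ r) ⊃ ¬q) ⊃ r) ⊃ q) ⊃ q) ⊃ p) ⊃ r): 0.32 ≤ 0.93, so result = 1
(((((((((((¬r ⊃ r) ⊃ q) ⊃ r) ⊃ r) ⊃ ¬q) ⊃ r) ⊃ q) ⊃ q) ⊃ p) ⊃ r) ⊃ p): 1 > 0.32, so result = 0.32
((((((((((((¬r ⊃ r) ⊃ q) ⊃ r) ⊃ r) ⊃ ¬q) ⊃ r) ⊃ q) ⊃ q) ⊃ p) ⊃ r) ⊃ p) ⊃ r): 0.32 ≤ 0.93, so result = 1
(((((((((((((¬r ⊃ r) ⊃ q) ⊃ r) ⊃ r) ⊃ ¬q) ⊃ r) ⊃ q) ⊃ q) ⊃ p) ⊃ r) ⊃ p) ⊃ r) ⊃ p): 1 > 0.32, so result = 0.32
((((((((((((((¬r ⊃ r) ⊃ q) ⊃ r) ⊃ r) ⊃ ¬q) ⊃ r) ⊃ q) ⊃ q) ⊃ p) ⊃ r) ⊃ p) ⊃ r) ⊃ p) ⊃ r): 0.32 ≤ 0.93, so result = 1
(((((((((((((((¬r ⊃ r) ⊃ q) ⊃ r) ⊃ r) ⊃ ¬q) ⊃ r) ⊃ q) ⊃ q) ⊃ p) ⊃ r) ⊃ p) ⊃ r) ⊃ p) ⊃ r) ⊃ p): 1 > 0.32, so result = 0.32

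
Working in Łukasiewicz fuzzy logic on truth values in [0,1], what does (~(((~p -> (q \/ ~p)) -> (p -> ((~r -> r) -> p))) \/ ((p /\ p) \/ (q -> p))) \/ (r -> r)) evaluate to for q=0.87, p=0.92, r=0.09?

~p: Łukasiewicz ¬ gives 1 − 0.92 = 0.08
~p: Łukasiewicz ¬ gives 1 − 0.92 = 0.08
(q \/ ~p) = max(0.87, 0.08) = 0.87
(~p -> (q \/ ~p)): min(1, 1 − 0.08 + 0.87) = 1
~r: Łukasiewicz ¬ gives 1 − 0.09 = 0.91
(~r -> r): min(1, 1 − 0.91 + 0.09) = 0.18
((~r -> r) -> p): min(1, 1 − 0.18 + 0.92) = 1
(p -> ((~r -> r) -> p)): min(1, 1 − 0.92 + 1) = 1
((~p -> (q \/ ~p)) -> (p -> ((~r -> r) -> p))): min(1, 1 − 1 + 1) = 1
(p /\ p) = min(0.92, 0.92) = 0.92
(q -> p): min(1, 1 − 0.87 + 0.92) = 1
((p /\ p) \/ (q -> p)) = max(0.92, 1) = 1
(((~p -> (q \/ ~p)) -> (p -> ((~r -> r) -> p))) \/ ((p /\ p) \/ (q -> p))) = max(1, 1) = 1
~(((~p -> (q \/ ~p)) -> (p -> ((~r -> r) -> p))) \/ ((p /\ p) \/ (q -> p))): Łukasiewicz ¬ gives 1 − 1 = 0
(r -> r): min(1, 1 − 0.09 + 0.09) = 1
(~(((~p -> (q \/ ~p)) -> (p -> ((~r -> r) -> p))) \/ ((p /\ p) \/ (q -> p))) \/ (r -> r)) = max(0, 1) = 1

1.00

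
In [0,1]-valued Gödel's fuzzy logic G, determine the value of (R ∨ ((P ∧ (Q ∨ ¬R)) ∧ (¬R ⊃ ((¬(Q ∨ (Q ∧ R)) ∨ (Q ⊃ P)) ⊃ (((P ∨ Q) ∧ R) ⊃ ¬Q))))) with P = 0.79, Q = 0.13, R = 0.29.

¬R: Gödel ¬ of 0.29 = 0 (operand ≠ 0)
(Q ∨ ¬R) = max(0.13, 0) = 0.13
(P ∧ (Q ∨ ¬R)) = min(0.79, 0.13) = 0.13
¬R: Gödel ¬ of 0.29 = 0 (operand ≠ 0)
(Q ∧ R) = min(0.13, 0.29) = 0.13
(Q ∨ (Q ∧ R)) = max(0.13, 0.13) = 0.13
¬(Q ∨ (Q ∧ R)): Gödel ¬ of 0.13 = 0 (operand ≠ 0)
(Q ⊃ P): 0.13 ≤ 0.79, so result = 1
(¬(Q ∨ (Q ∧ R)) ∨ (Q ⊃ P)) = max(0, 1) = 1
(P ∨ Q) = max(0.79, 0.13) = 0.79
((P ∨ Q) ∧ R) = min(0.79, 0.29) = 0.29
¬Q: Gödel ¬ of 0.13 = 0 (operand ≠ 0)
(((P ∨ Q) ∧ R) ⊃ ¬Q): 0.29 > 0, so result = 0
((¬(Q ∨ (Q ∧ R)) ∨ (Q ⊃ P)) ⊃ (((P ∨ Q) ∧ R) ⊃ ¬Q)): 1 > 0, so result = 0
(¬R ⊃ ((¬(Q ∨ (Q ∧ R)) ∨ (Q ⊃ P)) ⊃ (((P ∨ Q) ∧ R) ⊃ ¬Q))): 0 ≤ 0, so result = 1
((P ∧ (Q ∨ ¬R)) ∧ (¬R ⊃ ((¬(Q ∨ (Q ∧ R)) ∨ (Q ⊃ P)) ⊃ (((P ∨ Q) ∧ R) ⊃ ¬Q)))) = min(0.13, 1) = 0.13
(R ∨ ((P ∧ (Q ∨ ¬R)) ∧ (¬R ⊃ ((¬(Q ∨ (Q ∧ R)) ∨ (Q ⊃ P)) ⊃ (((P ∨ Q) ∧ R) ⊃ ¬Q))))) = max(0.29, 0.13) = 0.29

0.29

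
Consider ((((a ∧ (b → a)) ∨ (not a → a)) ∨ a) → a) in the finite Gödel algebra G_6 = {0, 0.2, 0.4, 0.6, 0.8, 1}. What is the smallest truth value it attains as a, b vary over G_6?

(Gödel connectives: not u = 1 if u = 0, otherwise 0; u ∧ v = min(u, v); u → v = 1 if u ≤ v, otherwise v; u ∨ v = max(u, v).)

The minimum is attained at a = 0.2, b = 0:
  (b → a): 0 ≤ 0.2, so result = 1
  (a ∧ (b → a)) = min(0.2, 1) = 0.2
  not a: Gödel ¬ of 0.2 = 0 (operand ≠ 0)
  (not a → a): 0 ≤ 0.2, so result = 1
  ((a ∧ (b → a)) ∨ (not a → a)) = max(0.2, 1) = 1
  (((a ∧ (b → a)) ∨ (not a → a)) ∨ a) = max(1, 0.2) = 1
  ((((a ∧ (b → a)) ∨ (not a → a)) ∨ a) → a): 1 > 0.2, so result = 0.2
Checking all 36 assignments confirms none give a value below 0.20.

0.20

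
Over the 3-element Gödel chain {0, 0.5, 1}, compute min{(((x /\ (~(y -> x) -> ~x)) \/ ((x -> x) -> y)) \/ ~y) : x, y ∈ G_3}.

0.50

The minimum is attained at x = 0, y = 0.5:
  (y -> x): 0.5 > 0, so result = 0
  ~(y -> x): Gödel ¬ of 0 = 1 (operand is 0)
  ~x: Gödel ¬ of 0 = 1 (operand is 0)
  (~(y -> x) -> ~x): 1 ≤ 1, so result = 1
  (x /\ (~(y -> x) -> ~x)) = min(0, 1) = 0
  (x -> x): 0 ≤ 0, so result = 1
  ((x -> x) -> y): 1 > 0.5, so result = 0.5
  ((x /\ (~(y -> x) -> ~x)) \/ ((x -> x) -> y)) = max(0, 0.5) = 0.5
  ~y: Gödel ¬ of 0.5 = 0 (operand ≠ 0)
  (((x /\ (~(y -> x) -> ~x)) \/ ((x -> x) -> y)) \/ ~y) = max(0.5, 0) = 0.5
Checking all 9 assignments confirms none give a value below 0.50.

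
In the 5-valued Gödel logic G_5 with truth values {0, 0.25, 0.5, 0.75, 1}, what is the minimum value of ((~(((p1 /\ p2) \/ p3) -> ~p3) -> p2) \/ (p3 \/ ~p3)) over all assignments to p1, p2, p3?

The minimum is attained at p1 = 0, p2 = 0, p3 = 0.25:
  (p1 /\ p2) = min(0, 0) = 0
  ((p1 /\ p2) \/ p3) = max(0, 0.25) = 0.25
  ~p3: Gödel ¬ of 0.25 = 0 (operand ≠ 0)
  (((p1 /\ p2) \/ p3) -> ~p3): 0.25 > 0, so result = 0
  ~(((p1 /\ p2) \/ p3) -> ~p3): Gödel ¬ of 0 = 1 (operand is 0)
  (~(((p1 /\ p2) \/ p3) -> ~p3) -> p2): 1 > 0, so result = 0
  ~p3: Gödel ¬ of 0.25 = 0 (operand ≠ 0)
  (p3 \/ ~p3) = max(0.25, 0) = 0.25
  ((~(((p1 /\ p2) \/ p3) -> ~p3) -> p2) \/ (p3 \/ ~p3)) = max(0, 0.25) = 0.25
Checking all 125 assignments confirms none give a value below 0.25.

0.25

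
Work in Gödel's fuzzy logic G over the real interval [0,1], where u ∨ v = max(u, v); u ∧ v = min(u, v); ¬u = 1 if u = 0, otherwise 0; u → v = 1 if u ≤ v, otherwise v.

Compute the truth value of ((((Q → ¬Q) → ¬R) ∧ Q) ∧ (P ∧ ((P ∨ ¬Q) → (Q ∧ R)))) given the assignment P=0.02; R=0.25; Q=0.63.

0.02

¬Q: Gödel ¬ of 0.63 = 0 (operand ≠ 0)
(Q → ¬Q): 0.63 > 0, so result = 0
¬R: Gödel ¬ of 0.25 = 0 (operand ≠ 0)
((Q → ¬Q) → ¬R): 0 ≤ 0, so result = 1
(((Q → ¬Q) → ¬R) ∧ Q) = min(1, 0.63) = 0.63
¬Q: Gödel ¬ of 0.63 = 0 (operand ≠ 0)
(P ∨ ¬Q) = max(0.02, 0) = 0.02
(Q ∧ R) = min(0.63, 0.25) = 0.25
((P ∨ ¬Q) → (Q ∧ R)): 0.02 ≤ 0.25, so result = 1
(P ∧ ((P ∨ ¬Q) → (Q ∧ R))) = min(0.02, 1) = 0.02
((((Q → ¬Q) → ¬R) ∧ Q) ∧ (P ∧ ((P ∨ ¬Q) → (Q ∧ R)))) = min(0.63, 0.02) = 0.02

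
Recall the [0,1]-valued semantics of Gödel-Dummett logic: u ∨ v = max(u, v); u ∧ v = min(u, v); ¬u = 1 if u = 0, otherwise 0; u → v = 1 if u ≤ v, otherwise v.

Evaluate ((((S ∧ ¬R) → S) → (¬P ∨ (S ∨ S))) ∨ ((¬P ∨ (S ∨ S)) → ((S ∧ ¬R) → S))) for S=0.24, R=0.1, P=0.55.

¬R: Gödel ¬ of 0.1 = 0 (operand ≠ 0)
(S ∧ ¬R) = min(0.24, 0) = 0
((S ∧ ¬R) → S): 0 ≤ 0.24, so result = 1
¬P: Gödel ¬ of 0.55 = 0 (operand ≠ 0)
(S ∨ S) = max(0.24, 0.24) = 0.24
(¬P ∨ (S ∨ S)) = max(0, 0.24) = 0.24
(((S ∧ ¬R) → S) → (¬P ∨ (S ∨ S))): 1 > 0.24, so result = 0.24
¬P: Gödel ¬ of 0.55 = 0 (operand ≠ 0)
(S ∨ S) = max(0.24, 0.24) = 0.24
(¬P ∨ (S ∨ S)) = max(0, 0.24) = 0.24
¬R: Gödel ¬ of 0.1 = 0 (operand ≠ 0)
(S ∧ ¬R) = min(0.24, 0) = 0
((S ∧ ¬R) → S): 0 ≤ 0.24, so result = 1
((¬P ∨ (S ∨ S)) → ((S ∧ ¬R) → S)): 0.24 ≤ 1, so result = 1
((((S ∧ ¬R) → S) → (¬P ∨ (S ∨ S))) ∨ ((¬P ∨ (S ∨ S)) → ((S ∧ ¬R) → S))) = max(0.24, 1) = 1

1.00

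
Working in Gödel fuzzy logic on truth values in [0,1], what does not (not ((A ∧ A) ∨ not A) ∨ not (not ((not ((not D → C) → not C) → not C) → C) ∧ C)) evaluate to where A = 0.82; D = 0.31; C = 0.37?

(A ∧ A) = min(0.82, 0.82) = 0.82
not A: Gödel ¬ of 0.82 = 0 (operand ≠ 0)
((A ∧ A) ∨ not A) = max(0.82, 0) = 0.82
not ((A ∧ A) ∨ not A): Gödel ¬ of 0.82 = 0 (operand ≠ 0)
not D: Gödel ¬ of 0.31 = 0 (operand ≠ 0)
(not D → C): 0 ≤ 0.37, so result = 1
not C: Gödel ¬ of 0.37 = 0 (operand ≠ 0)
((not D → C) → not C): 1 > 0, so result = 0
not ((not D → C) → not C): Gödel ¬ of 0 = 1 (operand is 0)
not C: Gödel ¬ of 0.37 = 0 (operand ≠ 0)
(not ((not D → C) → not C) → not C): 1 > 0, so result = 0
((not ((not D → C) → not C) → not C) → C): 0 ≤ 0.37, so result = 1
not ((not ((not D → C) → not C) → not C) → C): Gödel ¬ of 1 = 0 (operand ≠ 0)
(not ((not ((not D → C) → not C) → not C) → C) ∧ C) = min(0, 0.37) = 0
not (not ((not ((not D → C) → not C) → not C) → C) ∧ C): Gödel ¬ of 0 = 1 (operand is 0)
(not ((A ∧ A) ∨ not A) ∨ not (not ((not ((not D → C) → not C) → not C) → C) ∧ C)) = max(0, 1) = 1
not (not ((A ∧ A) ∨ not A) ∨ not (not ((not ((not D → C) → not C) → not C) → C) ∧ C)): Gödel ¬ of 1 = 0 (operand ≠ 0)

0.00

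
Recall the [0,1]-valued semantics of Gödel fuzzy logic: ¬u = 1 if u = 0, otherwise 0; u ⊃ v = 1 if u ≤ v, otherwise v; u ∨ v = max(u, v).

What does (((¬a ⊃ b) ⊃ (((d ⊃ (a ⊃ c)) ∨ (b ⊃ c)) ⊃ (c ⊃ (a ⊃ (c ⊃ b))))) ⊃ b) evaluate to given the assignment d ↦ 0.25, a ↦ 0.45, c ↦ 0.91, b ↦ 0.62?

0.62

¬a: Gödel ¬ of 0.45 = 0 (operand ≠ 0)
(¬a ⊃ b): 0 ≤ 0.62, so result = 1
(a ⊃ c): 0.45 ≤ 0.91, so result = 1
(d ⊃ (a ⊃ c)): 0.25 ≤ 1, so result = 1
(b ⊃ c): 0.62 ≤ 0.91, so result = 1
((d ⊃ (a ⊃ c)) ∨ (b ⊃ c)) = max(1, 1) = 1
(c ⊃ b): 0.91 > 0.62, so result = 0.62
(a ⊃ (c ⊃ b)): 0.45 ≤ 0.62, so result = 1
(c ⊃ (a ⊃ (c ⊃ b))): 0.91 ≤ 1, so result = 1
(((d ⊃ (a ⊃ c)) ∨ (b ⊃ c)) ⊃ (c ⊃ (a ⊃ (c ⊃ b)))): 1 ≤ 1, so result = 1
((¬a ⊃ b) ⊃ (((d ⊃ (a ⊃ c)) ∨ (b ⊃ c)) ⊃ (c ⊃ (a ⊃ (c ⊃ b))))): 1 ≤ 1, so result = 1
(((¬a ⊃ b) ⊃ (((d ⊃ (a ⊃ c)) ∨ (b ⊃ c)) ⊃ (c ⊃ (a ⊃ (c ⊃ b))))) ⊃ b): 1 > 0.62, so result = 0.62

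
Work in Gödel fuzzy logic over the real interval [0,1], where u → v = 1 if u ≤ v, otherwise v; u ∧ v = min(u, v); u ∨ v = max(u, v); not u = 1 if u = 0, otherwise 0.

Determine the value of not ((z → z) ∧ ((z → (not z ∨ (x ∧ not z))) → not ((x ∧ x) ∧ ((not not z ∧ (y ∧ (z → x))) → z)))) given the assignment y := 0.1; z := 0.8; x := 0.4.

0.00

(z → z): 0.8 ≤ 0.8, so result = 1
not z: Gödel ¬ of 0.8 = 0 (operand ≠ 0)
not z: Gödel ¬ of 0.8 = 0 (operand ≠ 0)
(x ∧ not z) = min(0.4, 0) = 0
(not z ∨ (x ∧ not z)) = max(0, 0) = 0
(z → (not z ∨ (x ∧ not z))): 0.8 > 0, so result = 0
(x ∧ x) = min(0.4, 0.4) = 0.4
not z: Gödel ¬ of 0.8 = 0 (operand ≠ 0)
not not z: Gödel ¬ of 0 = 1 (operand is 0)
(z → x): 0.8 > 0.4, so result = 0.4
(y ∧ (z → x)) = min(0.1, 0.4) = 0.1
(not not z ∧ (y ∧ (z → x))) = min(1, 0.1) = 0.1
((not not z ∧ (y ∧ (z → x))) → z): 0.1 ≤ 0.8, so result = 1
((x ∧ x) ∧ ((not not z ∧ (y ∧ (z → x))) → z)) = min(0.4, 1) = 0.4
not ((x ∧ x) ∧ ((not not z ∧ (y ∧ (z → x))) → z)): Gödel ¬ of 0.4 = 0 (operand ≠ 0)
((z → (not z ∨ (x ∧ not z))) → not ((x ∧ x) ∧ ((not not z ∧ (y ∧ (z → x))) → z))): 0 ≤ 0, so result = 1
((z → z) ∧ ((z → (not z ∨ (x ∧ not z))) → not ((x ∧ x) ∧ ((not not z ∧ (y ∧ (z → x))) → z)))) = min(1, 1) = 1
not ((z → z) ∧ ((z → (not z ∨ (x ∧ not z))) → not ((x ∧ x) ∧ ((not not z ∧ (y ∧ (z → x))) → z)))): Gödel ¬ of 1 = 0 (operand ≠ 0)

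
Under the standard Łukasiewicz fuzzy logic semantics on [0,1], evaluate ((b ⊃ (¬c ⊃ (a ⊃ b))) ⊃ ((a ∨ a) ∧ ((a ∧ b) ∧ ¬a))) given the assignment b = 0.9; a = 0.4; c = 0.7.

¬c: Łukasiewicz ¬ gives 1 − 0.7 = 0.3
(a ⊃ b): min(1, 1 − 0.4 + 0.9) = 1
(¬c ⊃ (a ⊃ b)): min(1, 1 − 0.3 + 1) = 1
(b ⊃ (¬c ⊃ (a ⊃ b))): min(1, 1 − 0.9 + 1) = 1
(a ∨ a) = max(0.4, 0.4) = 0.4
(a ∧ b) = min(0.4, 0.9) = 0.4
¬a: Łukasiewicz ¬ gives 1 − 0.4 = 0.6
((a ∧ b) ∧ ¬a) = min(0.4, 0.6) = 0.4
((a ∨ a) ∧ ((a ∧ b) ∧ ¬a)) = min(0.4, 0.4) = 0.4
((b ⊃ (¬c ⊃ (a ⊃ b))) ⊃ ((a ∨ a) ∧ ((a ∧ b) ∧ ¬a))): min(1, 1 − 1 + 0.4) = 0.4

0.40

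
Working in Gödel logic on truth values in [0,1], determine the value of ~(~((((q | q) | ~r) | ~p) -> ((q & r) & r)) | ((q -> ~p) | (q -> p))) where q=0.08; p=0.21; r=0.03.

0.00

(q | q) = max(0.08, 0.08) = 0.08
~r: Gödel ¬ of 0.03 = 0 (operand ≠ 0)
((q | q) | ~r) = max(0.08, 0) = 0.08
~p: Gödel ¬ of 0.21 = 0 (operand ≠ 0)
(((q | q) | ~r) | ~p) = max(0.08, 0) = 0.08
(q & r) = min(0.08, 0.03) = 0.03
((q & r) & r) = min(0.03, 0.03) = 0.03
((((q | q) | ~r) | ~p) -> ((q & r) & r)): 0.08 > 0.03, so result = 0.03
~((((q | q) | ~r) | ~p) -> ((q & r) & r)): Gödel ¬ of 0.03 = 0 (operand ≠ 0)
~p: Gödel ¬ of 0.21 = 0 (operand ≠ 0)
(q -> ~p): 0.08 > 0, so result = 0
(q -> p): 0.08 ≤ 0.21, so result = 1
((q -> ~p) | (q -> p)) = max(0, 1) = 1
(~((((q | q) | ~r) | ~p) -> ((q & r) & r)) | ((q -> ~p) | (q -> p))) = max(0, 1) = 1
~(~((((q | q) | ~r) | ~p) -> ((q & r) & r)) | ((q -> ~p) | (q -> p))): Gödel ¬ of 1 = 0 (operand ≠ 0)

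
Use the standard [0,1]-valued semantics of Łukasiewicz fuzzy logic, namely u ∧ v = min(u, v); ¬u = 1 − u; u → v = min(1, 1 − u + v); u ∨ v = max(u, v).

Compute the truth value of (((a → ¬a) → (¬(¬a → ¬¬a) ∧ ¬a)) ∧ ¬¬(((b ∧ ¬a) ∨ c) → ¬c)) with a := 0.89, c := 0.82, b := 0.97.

¬a: Łukasiewicz ¬ gives 1 − 0.89 = 0.11
(a → ¬a): min(1, 1 − 0.89 + 0.11) = 0.22
¬a: Łukasiewicz ¬ gives 1 − 0.89 = 0.11
¬a: Łukasiewicz ¬ gives 1 − 0.89 = 0.11
¬¬a: Łukasiewicz ¬ gives 1 − 0.11 = 0.89
(¬a → ¬¬a): min(1, 1 − 0.11 + 0.89) = 1
¬(¬a → ¬¬a): Łukasiewicz ¬ gives 1 − 1 = 0
¬a: Łukasiewicz ¬ gives 1 − 0.89 = 0.11
(¬(¬a → ¬¬a) ∧ ¬a) = min(0, 0.11) = 0
((a → ¬a) → (¬(¬a → ¬¬a) ∧ ¬a)): min(1, 1 − 0.22 + 0) = 0.78
¬a: Łukasiewicz ¬ gives 1 − 0.89 = 0.11
(b ∧ ¬a) = min(0.97, 0.11) = 0.11
((b ∧ ¬a) ∨ c) = max(0.11, 0.82) = 0.82
¬c: Łukasiewicz ¬ gives 1 − 0.82 = 0.18
(((b ∧ ¬a) ∨ c) → ¬c): min(1, 1 − 0.82 + 0.18) = 0.36
¬(((b ∧ ¬a) ∨ c) → ¬c): Łukasiewicz ¬ gives 1 − 0.36 = 0.64
¬¬(((b ∧ ¬a) ∨ c) → ¬c): Łukasiewicz ¬ gives 1 − 0.64 = 0.36
(((a → ¬a) → (¬(¬a → ¬¬a) ∧ ¬a)) ∧ ¬¬(((b ∧ ¬a) ∨ c) → ¬c)) = min(0.78, 0.36) = 0.36

0.36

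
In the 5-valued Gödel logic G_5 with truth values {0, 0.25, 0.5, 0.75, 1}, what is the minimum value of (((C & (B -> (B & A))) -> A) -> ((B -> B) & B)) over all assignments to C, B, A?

The minimum is attained at C = 0, B = 0, A = 0:
  (B & A) = min(0, 0) = 0
  (B -> (B & A)): 0 ≤ 0, so result = 1
  (C & (B -> (B & A))) = min(0, 1) = 0
  ((C & (B -> (B & A))) -> A): 0 ≤ 0, so result = 1
  (B -> B): 0 ≤ 0, so result = 1
  ((B -> B) & B) = min(1, 0) = 0
  (((C & (B -> (B & A))) -> A) -> ((B -> B) & B)): 1 > 0, so result = 0
Checking all 125 assignments confirms none give a value below 0.00.

0.00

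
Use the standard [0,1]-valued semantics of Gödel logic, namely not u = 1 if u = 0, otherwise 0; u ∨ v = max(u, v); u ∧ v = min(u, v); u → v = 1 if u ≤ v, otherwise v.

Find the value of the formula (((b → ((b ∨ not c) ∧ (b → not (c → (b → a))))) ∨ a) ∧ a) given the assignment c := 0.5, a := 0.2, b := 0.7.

0.20

not c: Gödel ¬ of 0.5 = 0 (operand ≠ 0)
(b ∨ not c) = max(0.7, 0) = 0.7
(b → a): 0.7 > 0.2, so result = 0.2
(c → (b → a)): 0.5 > 0.2, so result = 0.2
not (c → (b → a)): Gödel ¬ of 0.2 = 0 (operand ≠ 0)
(b → not (c → (b → a))): 0.7 > 0, so result = 0
((b ∨ not c) ∧ (b → not (c → (b → a)))) = min(0.7, 0) = 0
(b → ((b ∨ not c) ∧ (b → not (c → (b → a))))): 0.7 > 0, so result = 0
((b → ((b ∨ not c) ∧ (b → not (c → (b → a))))) ∨ a) = max(0, 0.2) = 0.2
(((b → ((b ∨ not c) ∧ (b → not (c → (b → a))))) ∨ a) ∧ a) = min(0.2, 0.2) = 0.2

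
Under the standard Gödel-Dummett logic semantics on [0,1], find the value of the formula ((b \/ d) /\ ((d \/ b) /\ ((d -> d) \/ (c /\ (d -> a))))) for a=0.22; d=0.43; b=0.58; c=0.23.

(b \/ d) = max(0.58, 0.43) = 0.58
(d \/ b) = max(0.43, 0.58) = 0.58
(d -> d): 0.43 ≤ 0.43, so result = 1
(d -> a): 0.43 > 0.22, so result = 0.22
(c /\ (d -> a)) = min(0.23, 0.22) = 0.22
((d -> d) \/ (c /\ (d -> a))) = max(1, 0.22) = 1
((d \/ b) /\ ((d -> d) \/ (c /\ (d -> a)))) = min(0.58, 1) = 0.58
((b \/ d) /\ ((d \/ b) /\ ((d -> d) \/ (c /\ (d -> a))))) = min(0.58, 0.58) = 0.58

0.58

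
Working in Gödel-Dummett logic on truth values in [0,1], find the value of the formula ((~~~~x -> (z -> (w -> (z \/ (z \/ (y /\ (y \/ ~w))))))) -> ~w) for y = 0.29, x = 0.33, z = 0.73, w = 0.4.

0.00

~x: Gödel ¬ of 0.33 = 0 (operand ≠ 0)
~~x: Gödel ¬ of 0 = 1 (operand is 0)
~~~x: Gödel ¬ of 1 = 0 (operand ≠ 0)
~~~~x: Gödel ¬ of 0 = 1 (operand is 0)
~w: Gödel ¬ of 0.4 = 0 (operand ≠ 0)
(y \/ ~w) = max(0.29, 0) = 0.29
(y /\ (y \/ ~w)) = min(0.29, 0.29) = 0.29
(z \/ (y /\ (y \/ ~w))) = max(0.73, 0.29) = 0.73
(z \/ (z \/ (y /\ (y \/ ~w)))) = max(0.73, 0.73) = 0.73
(w -> (z \/ (z \/ (y /\ (y \/ ~w))))): 0.4 ≤ 0.73, so result = 1
(z -> (w -> (z \/ (z \/ (y /\ (y \/ ~w)))))): 0.73 ≤ 1, so result = 1
(~~~~x -> (z -> (w -> (z \/ (z \/ (y /\ (y \/ ~w))))))): 1 ≤ 1, so result = 1
~w: Gödel ¬ of 0.4 = 0 (operand ≠ 0)
((~~~~x -> (z -> (w -> (z \/ (z \/ (y /\ (y \/ ~w))))))) -> ~w): 1 > 0, so result = 0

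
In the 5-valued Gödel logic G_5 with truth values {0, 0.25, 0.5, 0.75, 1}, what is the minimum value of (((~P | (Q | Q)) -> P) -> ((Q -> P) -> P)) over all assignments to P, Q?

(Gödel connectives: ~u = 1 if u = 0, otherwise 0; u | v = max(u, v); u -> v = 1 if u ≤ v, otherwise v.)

0.25

The minimum is attained at P = 0.25, Q = 0:
  ~P: Gödel ¬ of 0.25 = 0 (operand ≠ 0)
  (Q | Q) = max(0, 0) = 0
  (~P | (Q | Q)) = max(0, 0) = 0
  ((~P | (Q | Q)) -> P): 0 ≤ 0.25, so result = 1
  (Q -> P): 0 ≤ 0.25, so result = 1
  ((Q -> P) -> P): 1 > 0.25, so result = 0.25
  (((~P | (Q | Q)) -> P) -> ((Q -> P) -> P)): 1 > 0.25, so result = 0.25
Checking all 25 assignments confirms none give a value below 0.25.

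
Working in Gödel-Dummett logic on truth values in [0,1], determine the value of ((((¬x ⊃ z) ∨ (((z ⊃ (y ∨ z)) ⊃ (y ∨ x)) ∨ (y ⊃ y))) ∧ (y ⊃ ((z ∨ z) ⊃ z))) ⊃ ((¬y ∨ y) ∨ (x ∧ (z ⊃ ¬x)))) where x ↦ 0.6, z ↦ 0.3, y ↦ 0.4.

¬x: Gödel ¬ of 0.6 = 0 (operand ≠ 0)
(¬x ⊃ z): 0 ≤ 0.3, so result = 1
(y ∨ z) = max(0.4, 0.3) = 0.4
(z ⊃ (y ∨ z)): 0.3 ≤ 0.4, so result = 1
(y ∨ x) = max(0.4, 0.6) = 0.6
((z ⊃ (y ∨ z)) ⊃ (y ∨ x)): 1 > 0.6, so result = 0.6
(y ⊃ y): 0.4 ≤ 0.4, so result = 1
(((z ⊃ (y ∨ z)) ⊃ (y ∨ x)) ∨ (y ⊃ y)) = max(0.6, 1) = 1
((¬x ⊃ z) ∨ (((z ⊃ (y ∨ z)) ⊃ (y ∨ x)) ∨ (y ⊃ y))) = max(1, 1) = 1
(z ∨ z) = max(0.3, 0.3) = 0.3
((z ∨ z) ⊃ z): 0.3 ≤ 0.3, so result = 1
(y ⊃ ((z ∨ z) ⊃ z)): 0.4 ≤ 1, so result = 1
(((¬x ⊃ z) ∨ (((z ⊃ (y ∨ z)) ⊃ (y ∨ x)) ∨ (y ⊃ y))) ∧ (y ⊃ ((z ∨ z) ⊃ z))) = min(1, 1) = 1
¬y: Gödel ¬ of 0.4 = 0 (operand ≠ 0)
(¬y ∨ y) = max(0, 0.4) = 0.4
¬x: Gödel ¬ of 0.6 = 0 (operand ≠ 0)
(z ⊃ ¬x): 0.3 > 0, so result = 0
(x ∧ (z ⊃ ¬x)) = min(0.6, 0) = 0
((¬y ∨ y) ∨ (x ∧ (z ⊃ ¬x))) = max(0.4, 0) = 0.4
((((¬x ⊃ z) ∨ (((z ⊃ (y ∨ z)) ⊃ (y ∨ x)) ∨ (y ⊃ y))) ∧ (y ⊃ ((z ∨ z) ⊃ z))) ⊃ ((¬y ∨ y) ∨ (x ∧ (z ⊃ ¬x)))): 1 > 0.4, so result = 0.4

0.40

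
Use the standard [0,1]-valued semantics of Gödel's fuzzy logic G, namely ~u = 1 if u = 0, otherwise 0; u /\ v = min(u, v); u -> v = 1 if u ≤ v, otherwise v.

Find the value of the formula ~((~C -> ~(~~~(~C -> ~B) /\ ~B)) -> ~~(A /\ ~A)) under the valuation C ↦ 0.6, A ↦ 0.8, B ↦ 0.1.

1.00

~C: Gödel ¬ of 0.6 = 0 (operand ≠ 0)
~C: Gödel ¬ of 0.6 = 0 (operand ≠ 0)
~B: Gödel ¬ of 0.1 = 0 (operand ≠ 0)
(~C -> ~B): 0 ≤ 0, so result = 1
~(~C -> ~B): Gödel ¬ of 1 = 0 (operand ≠ 0)
~~(~C -> ~B): Gödel ¬ of 0 = 1 (operand is 0)
~~~(~C -> ~B): Gödel ¬ of 1 = 0 (operand ≠ 0)
~B: Gödel ¬ of 0.1 = 0 (operand ≠ 0)
(~~~(~C -> ~B) /\ ~B) = min(0, 0) = 0
~(~~~(~C -> ~B) /\ ~B): Gödel ¬ of 0 = 1 (operand is 0)
(~C -> ~(~~~(~C -> ~B) /\ ~B)): 0 ≤ 1, so result = 1
~A: Gödel ¬ of 0.8 = 0 (operand ≠ 0)
(A /\ ~A) = min(0.8, 0) = 0
~(A /\ ~A): Gödel ¬ of 0 = 1 (operand is 0)
~~(A /\ ~A): Gödel ¬ of 1 = 0 (operand ≠ 0)
((~C -> ~(~~~(~C -> ~B) /\ ~B)) -> ~~(A /\ ~A)): 1 > 0, so result = 0
~((~C -> ~(~~~(~C -> ~B) /\ ~B)) -> ~~(A /\ ~A)): Gödel ¬ of 0 = 1 (operand is 0)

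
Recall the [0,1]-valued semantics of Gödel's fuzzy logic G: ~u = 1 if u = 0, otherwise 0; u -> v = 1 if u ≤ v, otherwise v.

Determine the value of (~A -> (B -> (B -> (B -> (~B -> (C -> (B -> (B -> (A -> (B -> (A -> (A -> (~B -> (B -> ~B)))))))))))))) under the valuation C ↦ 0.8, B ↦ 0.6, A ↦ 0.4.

~A: Gödel ¬ of 0.4 = 0 (operand ≠ 0)
~B: Gödel ¬ of 0.6 = 0 (operand ≠ 0)
~B: Gödel ¬ of 0.6 = 0 (operand ≠ 0)
~B: Gödel ¬ of 0.6 = 0 (operand ≠ 0)
(B -> ~B): 0.6 > 0, so result = 0
(~B -> (B -> ~B)): 0 ≤ 0, so result = 1
(A -> (~B -> (B -> ~B))): 0.4 ≤ 1, so result = 1
(A -> (A -> (~B -> (B -> ~B)))): 0.4 ≤ 1, so result = 1
(B -> (A -> (A -> (~B -> (B -> ~B))))): 0.6 ≤ 1, so result = 1
(A -> (B -> (A -> (A -> (~B -> (B -> ~B)))))): 0.4 ≤ 1, so result = 1
(B -> (A -> (B -> (A -> (A -> (~B -> (B -> ~B))))))): 0.6 ≤ 1, so result = 1
(B -> (B -> (A -> (B -> (A -> (A -> (~B -> (B -> ~B)))))))): 0.6 ≤ 1, so result = 1
(C -> (B -> (B -> (A -> (B -> (A -> (A -> (~B -> (B -> ~B))))))))): 0.8 ≤ 1, so result = 1
(~B -> (C -> (B -> (B -> (A -> (B -> (A -> (A -> (~B -> (B -> ~B)))))))))): 0 ≤ 1, so result = 1
(B -> (~B -> (C -> (B -> (B -> (A -> (B -> (A -> (A -> (~B -> (B -> ~B))))))))))): 0.6 ≤ 1, so result = 1
(B -> (B -> (~B -> (C -> (B -> (B -> (A -> (B -> (A -> (A -> (~B -> (B -> ~B)))))))))))): 0.6 ≤ 1, so result = 1
(B -> (B -> (B -> (~B -> (C -> (B -> (B -> (A -> (B -> (A -> (A -> (~B -> (B -> ~B))))))))))))): 0.6 ≤ 1, so result = 1
(~A -> (B -> (B -> (B -> (~B -> (C -> (B -> (B -> (A -> (B -> (A -> (A -> (~B -> (B -> ~B)))))))))))))): 0 ≤ 1, so result = 1

1.00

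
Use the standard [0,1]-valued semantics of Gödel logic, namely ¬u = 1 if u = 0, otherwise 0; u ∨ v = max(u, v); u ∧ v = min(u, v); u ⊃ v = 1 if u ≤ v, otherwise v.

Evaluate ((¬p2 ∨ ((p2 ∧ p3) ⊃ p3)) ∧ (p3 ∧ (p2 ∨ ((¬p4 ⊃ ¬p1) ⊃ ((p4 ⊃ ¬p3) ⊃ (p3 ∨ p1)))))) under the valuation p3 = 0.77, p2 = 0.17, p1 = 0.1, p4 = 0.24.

¬p2: Gödel ¬ of 0.17 = 0 (operand ≠ 0)
(p2 ∧ p3) = min(0.17, 0.77) = 0.17
((p2 ∧ p3) ⊃ p3): 0.17 ≤ 0.77, so result = 1
(¬p2 ∨ ((p2 ∧ p3) ⊃ p3)) = max(0, 1) = 1
¬p4: Gödel ¬ of 0.24 = 0 (operand ≠ 0)
¬p1: Gödel ¬ of 0.1 = 0 (operand ≠ 0)
(¬p4 ⊃ ¬p1): 0 ≤ 0, so result = 1
¬p3: Gödel ¬ of 0.77 = 0 (operand ≠ 0)
(p4 ⊃ ¬p3): 0.24 > 0, so result = 0
(p3 ∨ p1) = max(0.77, 0.1) = 0.77
((p4 ⊃ ¬p3) ⊃ (p3 ∨ p1)): 0 ≤ 0.77, so result = 1
((¬p4 ⊃ ¬p1) ⊃ ((p4 ⊃ ¬p3) ⊃ (p3 ∨ p1))): 1 ≤ 1, so result = 1
(p2 ∨ ((¬p4 ⊃ ¬p1) ⊃ ((p4 ⊃ ¬p3) ⊃ (p3 ∨ p1)))) = max(0.17, 1) = 1
(p3 ∧ (p2 ∨ ((¬p4 ⊃ ¬p1) ⊃ ((p4 ⊃ ¬p3) ⊃ (p3 ∨ p1))))) = min(0.77, 1) = 0.77
((¬p2 ∨ ((p2 ∧ p3) ⊃ p3)) ∧ (p3 ∧ (p2 ∨ ((¬p4 ⊃ ¬p1) ⊃ ((p4 ⊃ ¬p3) ⊃ (p3 ∨ p1)))))) = min(1, 0.77) = 0.77

0.77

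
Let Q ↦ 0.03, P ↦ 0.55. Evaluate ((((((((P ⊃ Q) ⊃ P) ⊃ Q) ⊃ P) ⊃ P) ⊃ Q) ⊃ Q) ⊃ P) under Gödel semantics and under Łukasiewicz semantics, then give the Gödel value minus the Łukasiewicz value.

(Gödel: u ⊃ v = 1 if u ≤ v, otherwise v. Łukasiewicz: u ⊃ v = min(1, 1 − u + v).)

Gödel evaluation:
  (P ⊃ Q): 0.55 > 0.03, so result = 0.03
  ((P ⊃ Q) ⊃ P): 0.03 ≤ 0.55, so result = 1
  (((P ⊃ Q) ⊃ P) ⊃ Q): 1 > 0.03, so result = 0.03
  ((((P ⊃ Q) ⊃ P) ⊃ Q) ⊃ P): 0.03 ≤ 0.55, so result = 1
  (((((P ⊃ Q) ⊃ P) ⊃ Q) ⊃ P) ⊃ P): 1 > 0.55, so result = 0.55
  ((((((P ⊃ Q) ⊃ P) ⊃ Q) ⊃ P) ⊃ P) ⊃ Q): 0.55 > 0.03, so result = 0.03
  (((((((P ⊃ Q) ⊃ P) ⊃ Q) ⊃ P) ⊃ P) ⊃ Q) ⊃ Q): 0.03 ≤ 0.03, so result = 1
  ((((((((P ⊃ Q) ⊃ P) ⊃ Q) ⊃ P) ⊃ P) ⊃ Q) ⊃ Q) ⊃ P): 1 > 0.55, so result = 0.55
  Gödel value = 0.55
Łukasiewicz evaluation:
  (P ⊃ Q): min(1, 1 − 0.55 + 0.03) = 0.48
  ((P ⊃ Q) ⊃ P): min(1, 1 − 0.48 + 0.55) = 1
  (((P ⊃ Q) ⊃ P) ⊃ Q): min(1, 1 − 1 + 0.03) = 0.03
  ((((P ⊃ Q) ⊃ P) ⊃ Q) ⊃ P): min(1, 1 − 0.03 + 0.55) = 1
  (((((P ⊃ Q) ⊃ P) ⊃ Q) ⊃ P) ⊃ P): min(1, 1 − 1 + 0.55) = 0.55
  ((((((P ⊃ Q) ⊃ P) ⊃ Q) ⊃ P) ⊃ P) ⊃ Q): min(1, 1 − 0.55 + 0.03) = 0.48
  (((((((P ⊃ Q) ⊃ P) ⊃ Q) ⊃ P) ⊃ P) ⊃ Q) ⊃ Q): min(1, 1 − 0.48 + 0.03) = 0.55
  ((((((((P ⊃ Q) ⊃ P) ⊃ Q) ⊃ P) ⊃ P) ⊃ Q) ⊃ Q) ⊃ P): min(1, 1 − 0.55 + 0.55) = 1
  Łukasiewicz value = 1
Difference: 0.55 − 1 = -0.45

-0.45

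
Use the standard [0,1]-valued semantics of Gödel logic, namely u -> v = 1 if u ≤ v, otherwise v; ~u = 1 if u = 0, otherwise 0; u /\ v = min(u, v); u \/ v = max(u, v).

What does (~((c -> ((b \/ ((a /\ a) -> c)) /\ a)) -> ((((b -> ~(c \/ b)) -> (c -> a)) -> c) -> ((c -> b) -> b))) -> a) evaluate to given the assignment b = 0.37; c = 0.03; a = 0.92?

(a /\ a) = min(0.92, 0.92) = 0.92
((a /\ a) -> c): 0.92 > 0.03, so result = 0.03
(b \/ ((a /\ a) -> c)) = max(0.37, 0.03) = 0.37
((b \/ ((a /\ a) -> c)) /\ a) = min(0.37, 0.92) = 0.37
(c -> ((b \/ ((a /\ a) -> c)) /\ a)): 0.03 ≤ 0.37, so result = 1
(c \/ b) = max(0.03, 0.37) = 0.37
~(c \/ b): Gödel ¬ of 0.37 = 0 (operand ≠ 0)
(b -> ~(c \/ b)): 0.37 > 0, so result = 0
(c -> a): 0.03 ≤ 0.92, so result = 1
((b -> ~(c \/ b)) -> (c -> a)): 0 ≤ 1, so result = 1
(((b -> ~(c \/ b)) -> (c -> a)) -> c): 1 > 0.03, so result = 0.03
(c -> b): 0.03 ≤ 0.37, so result = 1
((c -> b) -> b): 1 > 0.37, so result = 0.37
((((b -> ~(c \/ b)) -> (c -> a)) -> c) -> ((c -> b) -> b)): 0.03 ≤ 0.37, so result = 1
((c -> ((b \/ ((a /\ a) -> c)) /\ a)) -> ((((b -> ~(c \/ b)) -> (c -> a)) -> c) -> ((c -> b) -> b))): 1 ≤ 1, so result = 1
~((c -> ((b \/ ((a /\ a) -> c)) /\ a)) -> ((((b -> ~(c \/ b)) -> (c -> a)) -> c) -> ((c -> b) -> b))): Gödel ¬ of 1 = 0 (operand ≠ 0)
(~((c -> ((b \/ ((a /\ a) -> c)) /\ a)) -> ((((b -> ~(c \/ b)) -> (c -> a)) -> c) -> ((c -> b) -> b))) -> a): 0 ≤ 0.92, so result = 1

1.00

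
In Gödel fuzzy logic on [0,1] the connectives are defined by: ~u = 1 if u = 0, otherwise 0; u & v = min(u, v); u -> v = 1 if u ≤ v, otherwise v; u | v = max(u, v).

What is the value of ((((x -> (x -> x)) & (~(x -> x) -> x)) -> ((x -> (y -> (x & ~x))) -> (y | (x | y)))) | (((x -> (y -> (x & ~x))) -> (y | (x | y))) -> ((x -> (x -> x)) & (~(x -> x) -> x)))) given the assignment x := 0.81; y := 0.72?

(x -> x): 0.81 ≤ 0.81, so result = 1
(x -> (x -> x)): 0.81 ≤ 1, so result = 1
(x -> x): 0.81 ≤ 0.81, so result = 1
~(x -> x): Gödel ¬ of 1 = 0 (operand ≠ 0)
(~(x -> x) -> x): 0 ≤ 0.81, so result = 1
((x -> (x -> x)) & (~(x -> x) -> x)) = min(1, 1) = 1
~x: Gödel ¬ of 0.81 = 0 (operand ≠ 0)
(x & ~x) = min(0.81, 0) = 0
(y -> (x & ~x)): 0.72 > 0, so result = 0
(x -> (y -> (x & ~x))): 0.81 > 0, so result = 0
(x | y) = max(0.81, 0.72) = 0.81
(y | (x | y)) = max(0.72, 0.81) = 0.81
((x -> (y -> (x & ~x))) -> (y | (x | y))): 0 ≤ 0.81, so result = 1
(((x -> (x -> x)) & (~(x -> x) -> x)) -> ((x -> (y -> (x & ~x))) -> (y | (x | y)))): 1 ≤ 1, so result = 1
~x: Gödel ¬ of 0.81 = 0 (operand ≠ 0)
(x & ~x) = min(0.81, 0) = 0
(y -> (x & ~x)): 0.72 > 0, so result = 0
(x -> (y -> (x & ~x))): 0.81 > 0, so result = 0
(x | y) = max(0.81, 0.72) = 0.81
(y | (x | y)) = max(0.72, 0.81) = 0.81
((x -> (y -> (x & ~x))) -> (y | (x | y))): 0 ≤ 0.81, so result = 1
(x -> x): 0.81 ≤ 0.81, so result = 1
(x -> (x -> x)): 0.81 ≤ 1, so result = 1
(x -> x): 0.81 ≤ 0.81, so result = 1
~(x -> x): Gödel ¬ of 1 = 0 (operand ≠ 0)
(~(x -> x) -> x): 0 ≤ 0.81, so result = 1
((x -> (x -> x)) & (~(x -> x) -> x)) = min(1, 1) = 1
(((x -> (y -> (x & ~x))) -> (y | (x | y))) -> ((x -> (x -> x)) & (~(x -> x) -> x))): 1 ≤ 1, so result = 1
((((x -> (x -> x)) & (~(x -> x) -> x)) -> ((x -> (y -> (x & ~x))) -> (y | (x | y)))) | (((x -> (y -> (x & ~x))) -> (y | (x | y))) -> ((x -> (x -> x)) & (~(x -> x) -> x)))) = max(1, 1) = 1

1.00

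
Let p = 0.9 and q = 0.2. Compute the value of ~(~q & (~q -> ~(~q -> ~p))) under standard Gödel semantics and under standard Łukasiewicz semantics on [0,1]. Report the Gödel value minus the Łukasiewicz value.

0.80

Gödel evaluation:
  ~q: Gödel ¬ of 0.2 = 0 (operand ≠ 0)
  ~q: Gödel ¬ of 0.2 = 0 (operand ≠ 0)
  ~q: Gödel ¬ of 0.2 = 0 (operand ≠ 0)
  ~p: Gödel ¬ of 0.9 = 0 (operand ≠ 0)
  (~q -> ~p): 0 ≤ 0, so result = 1
  ~(~q -> ~p): Gödel ¬ of 1 = 0 (operand ≠ 0)
  (~q -> ~(~q -> ~p)): 0 ≤ 0, so result = 1
  (~q & (~q -> ~(~q -> ~p))) = min(0, 1) = 0
  ~(~q & (~q -> ~(~q -> ~p))): Gödel ¬ of 0 = 1 (operand is 0)
  Gödel value = 1
Łukasiewicz evaluation:
  ~q: Łukasiewicz ¬ gives 1 − 0.2 = 0.8
  ~q: Łukasiewicz ¬ gives 1 − 0.2 = 0.8
  ~q: Łukasiewicz ¬ gives 1 − 0.2 = 0.8
  ~p: Łukasiewicz ¬ gives 1 − 0.9 = 0.1
  (~q -> ~p): min(1, 1 − 0.8 + 0.1) = 0.3
  ~(~q -> ~p): Łukasiewicz ¬ gives 1 − 0.3 = 0.7
  (~q -> ~(~q -> ~p)): min(1, 1 − 0.8 + 0.7) = 0.9
  (~q & (~q -> ~(~q -> ~p))) = min(0.8, 0.9) = 0.8
  ~(~q & (~q -> ~(~q -> ~p))): Łukasiewicz ¬ gives 1 − 0.8 = 0.2
  Łukasiewicz value = 0.2
Difference: 1 − 0.2 = 0.80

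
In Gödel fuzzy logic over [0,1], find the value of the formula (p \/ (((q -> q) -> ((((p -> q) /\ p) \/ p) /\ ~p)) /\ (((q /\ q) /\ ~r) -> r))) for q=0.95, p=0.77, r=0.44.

0.77

(q -> q): 0.95 ≤ 0.95, so result = 1
(p -> q): 0.77 ≤ 0.95, so result = 1
((p -> q) /\ p) = min(1, 0.77) = 0.77
(((p -> q) /\ p) \/ p) = max(0.77, 0.77) = 0.77
~p: Gödel ¬ of 0.77 = 0 (operand ≠ 0)
((((p -> q) /\ p) \/ p) /\ ~p) = min(0.77, 0) = 0
((q -> q) -> ((((p -> q) /\ p) \/ p) /\ ~p)): 1 > 0, so result = 0
(q /\ q) = min(0.95, 0.95) = 0.95
~r: Gödel ¬ of 0.44 = 0 (operand ≠ 0)
((q /\ q) /\ ~r) = min(0.95, 0) = 0
(((q /\ q) /\ ~r) -> r): 0 ≤ 0.44, so result = 1
(((q -> q) -> ((((p -> q) /\ p) \/ p) /\ ~p)) /\ (((q /\ q) /\ ~r) -> r)) = min(0, 1) = 0
(p \/ (((q -> q) -> ((((p -> q) /\ p) \/ p) /\ ~p)) /\ (((q /\ q) /\ ~r) -> r))) = max(0.77, 0) = 0.77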